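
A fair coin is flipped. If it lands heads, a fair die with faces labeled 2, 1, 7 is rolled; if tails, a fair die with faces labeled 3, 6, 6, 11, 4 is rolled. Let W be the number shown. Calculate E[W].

14/3

E[W | heads] = (2+1+7)/3 = 10/3.
E[W | tails] = (3+6+6+11+4)/5 = 6.
E[W] = (1/2)·(10/3) + (1/2)·(6) = 14/3.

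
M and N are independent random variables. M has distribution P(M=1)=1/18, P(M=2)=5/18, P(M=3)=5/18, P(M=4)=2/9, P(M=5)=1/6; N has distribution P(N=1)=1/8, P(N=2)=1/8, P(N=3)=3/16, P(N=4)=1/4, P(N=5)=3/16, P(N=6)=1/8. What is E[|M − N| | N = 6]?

17/6

P(N = 6) = 1/8.
Summing |M−N|·P(x,y) over outcomes with N = 6 gives 17/48.
E[|M − N| | N = 6] = (17/48) / (1/8) = 17/6.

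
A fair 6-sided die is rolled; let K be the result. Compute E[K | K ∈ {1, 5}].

P(K ∈ {1, 5}) = 1/3.
Σ over the event: 1·1/6 + 5·1/6 = 1.
E[K | K ∈ {1, 5}] = (1) / (1/3) = 3.

3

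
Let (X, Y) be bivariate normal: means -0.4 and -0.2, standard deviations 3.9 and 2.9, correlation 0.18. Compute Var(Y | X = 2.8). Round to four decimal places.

8.1375

The conditional variance in a bivariate normal is σ_Y²(1 − ρ²), independent of x.
Var(Y | X=2.8) = (2.9)²·(1 − (0.18)²) = 8.41·0.9676 = 8.1375.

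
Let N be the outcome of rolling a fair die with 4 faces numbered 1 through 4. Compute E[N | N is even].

Given N is even, N is equally likely to be any of {2, 4}.
E[N | N is even] = (2 + 4) / 2 = 3.

3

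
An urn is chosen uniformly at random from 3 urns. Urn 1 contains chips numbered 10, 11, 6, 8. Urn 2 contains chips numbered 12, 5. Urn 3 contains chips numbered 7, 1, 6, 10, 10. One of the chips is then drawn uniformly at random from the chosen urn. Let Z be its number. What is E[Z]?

481/60

E[Z | urn 1] = (10+11+6+8)/4 = 35/4.
E[Z | urn 2] = (12+5)/2 = 17/2.
E[Z | urn 3] = (7+1+6+10+10)/5 = 34/5.
E[Z] = (1/3)·(35/4) + (1/3)·(17/2) + (1/3)·(34/5) = 481/60.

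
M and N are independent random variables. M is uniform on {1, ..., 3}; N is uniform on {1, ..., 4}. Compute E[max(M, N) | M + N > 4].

7/2

Outcomes with M + N > 4: (1,4), (2,3), (2,4), (3,2), (3,3), (3,4), each with probability 1/12.
E[max(M, N) | M + N > 4] = (4 + 3 + 4 + 3 + 3 + 4) / 6 = 7/2.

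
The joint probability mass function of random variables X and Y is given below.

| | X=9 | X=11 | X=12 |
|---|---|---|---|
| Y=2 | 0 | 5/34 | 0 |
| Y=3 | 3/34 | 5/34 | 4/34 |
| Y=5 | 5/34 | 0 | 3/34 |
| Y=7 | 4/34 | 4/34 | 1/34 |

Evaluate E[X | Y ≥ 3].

303/29

P(Y ≥ 3) = 29/34.
Σ X·P over the event = 9·(3/34) + 9·(5/34) + 9·(4/34) + 11·(5/34) + 11·(4/34) + 12·(4/34) + 12·(3/34) + 12·(1/34) = 303/34.
E[X | Y ≥ 3] = (303/34) / (29/34) = 303/29.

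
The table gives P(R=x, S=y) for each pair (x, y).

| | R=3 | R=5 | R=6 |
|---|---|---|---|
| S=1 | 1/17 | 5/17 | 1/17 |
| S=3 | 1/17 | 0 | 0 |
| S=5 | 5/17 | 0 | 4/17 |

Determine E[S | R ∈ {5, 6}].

P(R ∈ {5, 6}) = 10/17.
Σ S·P over the event = 1·(5/17) + 1·(1/17) + 5·(4/17) = 26/17.
E[S | R ∈ {5, 6}] = (26/17) / (10/17) = 13/5.

13/5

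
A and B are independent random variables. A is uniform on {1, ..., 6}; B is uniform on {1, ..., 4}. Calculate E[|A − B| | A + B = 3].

1

P(A + B = 3) = 1/12.
Summing |A−B|·P(x,y) over outcomes with A + B = 3 gives 1/12.
E[|A − B| | A + B = 3] = (1/12) / (1/12) = 1.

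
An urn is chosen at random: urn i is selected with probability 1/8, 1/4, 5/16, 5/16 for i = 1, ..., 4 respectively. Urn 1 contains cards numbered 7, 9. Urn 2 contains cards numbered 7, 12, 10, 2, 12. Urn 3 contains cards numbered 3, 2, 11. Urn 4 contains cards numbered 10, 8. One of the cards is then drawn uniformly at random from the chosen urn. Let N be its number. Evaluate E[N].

E[N | urn 1] = (7+9)/2 = 8.
E[N | urn 2] = (7+12+10+2+12)/5 = 43/5.
E[N | urn 3] = (3+2+11)/3 = 16/3.
E[N | urn 4] = (10+8)/2 = 9.
By the law of total expectation,
E[N] = (1/8)·(8) + (1/4)·(43/5) + (5/16)·(16/3) + (5/16)·(9) = 1831/240.

1831/240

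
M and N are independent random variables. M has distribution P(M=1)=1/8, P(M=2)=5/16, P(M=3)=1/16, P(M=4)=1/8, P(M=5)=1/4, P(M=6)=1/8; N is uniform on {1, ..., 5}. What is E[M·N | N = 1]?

P(N = 1) = 1/5.
Summing MN·P(x,y) over outcomes with N = 1 gives 11/16.
E[M·N | N = 1] = (11/16) / (1/5) = 55/16.

55/16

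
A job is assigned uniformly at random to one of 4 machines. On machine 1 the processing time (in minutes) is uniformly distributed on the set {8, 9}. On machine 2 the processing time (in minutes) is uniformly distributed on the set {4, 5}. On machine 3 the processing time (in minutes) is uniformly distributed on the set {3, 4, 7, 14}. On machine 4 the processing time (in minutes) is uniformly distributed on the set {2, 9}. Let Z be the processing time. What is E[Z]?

E[Z | machine 1] = (8+9)/2 = 17/2.
E[Z | machine 2] = (4+5)/2 = 9/2.
E[Z | machine 3] = (3+4+7+14)/4 = 7.
E[Z | machine 4] = (2+9)/2 = 11/2.
E[Z] = (1/4)·(17/2) + (1/4)·(9/2) + (1/4)·(7) + (1/4)·(11/2) = 51/8.

51/8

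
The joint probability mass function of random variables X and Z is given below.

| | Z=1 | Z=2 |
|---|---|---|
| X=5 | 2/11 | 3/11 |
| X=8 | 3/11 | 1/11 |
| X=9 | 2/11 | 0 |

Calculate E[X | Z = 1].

52/7

P(Z = 1) = 7/11.
Σ X·P over the event = 5·(2/11) + 8·(3/11) + 9·(2/11) = 52/11.
E[X | Z = 1] = (52/11) / (7/11) = 52/7.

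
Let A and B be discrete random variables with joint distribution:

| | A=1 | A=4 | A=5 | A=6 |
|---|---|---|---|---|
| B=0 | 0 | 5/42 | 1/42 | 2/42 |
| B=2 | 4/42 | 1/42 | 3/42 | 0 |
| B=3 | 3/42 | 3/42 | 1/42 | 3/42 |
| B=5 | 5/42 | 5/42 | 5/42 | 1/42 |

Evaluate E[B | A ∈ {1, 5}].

P(A ∈ {1, 5}) = 11/21.
Σ B·P over the event = 2·(4/42) + 3·(3/42) + 5·(5/42) + 0·(1/42) + 2·(3/42) + 3·(1/42) + 5·(5/42) = 38/21.
E[B | A ∈ {1, 5}] = (38/21) / (11/21) = 38/11.

38/11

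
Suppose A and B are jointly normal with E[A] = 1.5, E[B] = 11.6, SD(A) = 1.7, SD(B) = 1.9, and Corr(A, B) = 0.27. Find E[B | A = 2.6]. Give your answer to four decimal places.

11.9319

The regression of B on A has slope ρ·σ_B/σ_A and passes through (μ_A, μ_B).
E[B | A=2.6] = 11.6 + (0.27)·(1.9/1.7)·(2.6 − (1.5)) = 11.6 + (0.30176)·(1.1) = 11.9319.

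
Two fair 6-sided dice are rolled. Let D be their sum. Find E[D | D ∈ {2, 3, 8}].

P(D ∈ {2, 3, 8}) = 2/9.
Σ over the event: 2·1/36 + 3·1/18 + 8·5/36 = 4/3.
E[D | D ∈ {2, 3, 8}] = (4/3) / (2/9) = 6.

6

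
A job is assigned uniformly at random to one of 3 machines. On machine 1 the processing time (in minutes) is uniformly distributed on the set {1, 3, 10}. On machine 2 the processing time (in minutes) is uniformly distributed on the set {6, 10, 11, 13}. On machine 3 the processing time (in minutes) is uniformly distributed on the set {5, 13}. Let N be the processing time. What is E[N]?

71/9

E[N | machine 1] = (1+3+10)/3 = 14/3.
E[N | machine 2] = (6+10+11+13)/4 = 10.
E[N | machine 3] = (5+13)/2 = 9.
E[N] = (1/3)·(14/3) + (1/3)·(10) + (1/3)·(9) = 71/9.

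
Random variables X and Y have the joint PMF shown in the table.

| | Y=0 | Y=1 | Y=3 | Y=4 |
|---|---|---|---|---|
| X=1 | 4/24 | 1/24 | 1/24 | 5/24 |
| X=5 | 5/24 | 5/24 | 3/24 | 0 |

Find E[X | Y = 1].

13/3

P(Y = 1) = 1/4.
Σ X·P over the event = 1·(1/24) + 5·(5/24) = 13/12.
E[X | Y = 1] = (13/12) / (1/4) = 13/3.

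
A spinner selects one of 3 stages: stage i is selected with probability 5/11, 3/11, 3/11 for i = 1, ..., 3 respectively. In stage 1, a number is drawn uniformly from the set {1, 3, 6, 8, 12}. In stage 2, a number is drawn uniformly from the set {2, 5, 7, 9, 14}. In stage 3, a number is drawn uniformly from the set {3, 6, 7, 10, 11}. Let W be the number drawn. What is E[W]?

E[W | stage 1] = (1+3+6+8+12)/5 = 6.
E[W | stage 2] = (2+5+7+9+14)/5 = 37/5.
E[W | stage 3] = (3+6+7+10+11)/5 = 37/5.
By the law of total expectation,
E[W] = (5/11)·(6) + (3/11)·(37/5) + (3/11)·(37/5) = 372/55.

372/55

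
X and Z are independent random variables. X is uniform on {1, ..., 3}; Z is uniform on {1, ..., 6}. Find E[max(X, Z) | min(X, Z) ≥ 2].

41/10

P(min(X, Z) ≥ 2) = 5/9.
Summing max(X,Z)·P(x,y) over outcomes with min(X, Z) ≥ 2 gives 41/18.
E[max(X, Z) | min(X, Z) ≥ 2] = (41/18) / (5/9) = 41/10.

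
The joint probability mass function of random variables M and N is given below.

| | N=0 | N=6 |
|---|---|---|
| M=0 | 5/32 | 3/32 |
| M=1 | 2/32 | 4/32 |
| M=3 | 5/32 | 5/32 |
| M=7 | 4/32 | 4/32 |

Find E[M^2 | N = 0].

P(N = 0) = 1/2.
Σ M^2·P over the event = 0·(5/32) + 1·(2/32) + 9·(5/32) + 49·(4/32) = 243/32.
E[M^2 | N = 0] = (243/32) / (1/2) = 243/16.

243/16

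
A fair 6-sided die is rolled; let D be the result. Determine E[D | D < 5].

Given D < 5, D is equally likely to be any of {1, 2, 3, 4}.
E[D | D < 5] = (1 + 2 + 3 + 4) / 4 = 5/2.

5/2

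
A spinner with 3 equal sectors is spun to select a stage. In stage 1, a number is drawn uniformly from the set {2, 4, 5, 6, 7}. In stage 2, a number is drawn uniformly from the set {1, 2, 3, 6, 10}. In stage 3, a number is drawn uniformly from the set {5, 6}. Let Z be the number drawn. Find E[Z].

E[Z | stage 1] = (2+4+5+6+7)/5 = 24/5.
E[Z | stage 2] = (1+2+3+6+10)/5 = 22/5.
E[Z | stage 3] = (5+6)/2 = 11/2.
E[Z] = (1/3)·(24/5) + (1/3)·(22/5) + (1/3)·(11/2) = 49/10.

49/10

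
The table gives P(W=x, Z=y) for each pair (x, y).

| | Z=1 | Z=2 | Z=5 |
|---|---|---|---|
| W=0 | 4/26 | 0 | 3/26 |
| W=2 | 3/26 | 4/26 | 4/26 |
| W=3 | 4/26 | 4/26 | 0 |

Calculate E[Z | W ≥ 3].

3/2

P(W ≥ 3) = 4/13.
Σ Z·P over the event = 1·(4/26) + 2·(4/26) = 6/13.
E[Z | W ≥ 3] = (6/13) / (4/13) = 3/2.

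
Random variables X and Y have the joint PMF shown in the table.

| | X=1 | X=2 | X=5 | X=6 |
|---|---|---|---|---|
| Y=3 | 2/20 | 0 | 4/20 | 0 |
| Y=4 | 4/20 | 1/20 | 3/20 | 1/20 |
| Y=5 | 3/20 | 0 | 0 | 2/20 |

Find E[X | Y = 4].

3

P(Y = 4) = 9/20.
Σ X·P over the event = 1·(4/20) + 2·(1/20) + 5·(3/20) + 6·(1/20) = 27/20.
E[X | Y = 4] = (27/20) / (9/20) = 3.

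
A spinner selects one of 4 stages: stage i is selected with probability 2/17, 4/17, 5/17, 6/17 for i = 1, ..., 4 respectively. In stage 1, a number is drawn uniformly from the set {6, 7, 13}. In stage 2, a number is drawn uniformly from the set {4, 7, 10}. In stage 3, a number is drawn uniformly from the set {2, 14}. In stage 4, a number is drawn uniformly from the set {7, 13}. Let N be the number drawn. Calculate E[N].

436/51

E[N | stage 1] = (6+7+13)/3 = 26/3.
E[N | stage 2] = (4+7+10)/3 = 7.
E[N | stage 3] = (2+14)/2 = 8.
E[N | stage 4] = (7+13)/2 = 10.
By the law of total expectation,
E[N] = (2/17)·(26/3) + (4/17)·(7) + (5/17)·(8) + (6/17)·(10) = 436/51.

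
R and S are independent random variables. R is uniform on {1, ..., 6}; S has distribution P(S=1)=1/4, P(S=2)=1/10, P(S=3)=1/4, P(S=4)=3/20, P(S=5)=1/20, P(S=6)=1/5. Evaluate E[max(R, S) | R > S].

50/11

P(R > S) = 11/24.
Summing max(R,S)·P(x,y) over outcomes with R > S gives 25/12.
E[max(R, S) | R > S] = (25/12) / (11/24) = 50/11.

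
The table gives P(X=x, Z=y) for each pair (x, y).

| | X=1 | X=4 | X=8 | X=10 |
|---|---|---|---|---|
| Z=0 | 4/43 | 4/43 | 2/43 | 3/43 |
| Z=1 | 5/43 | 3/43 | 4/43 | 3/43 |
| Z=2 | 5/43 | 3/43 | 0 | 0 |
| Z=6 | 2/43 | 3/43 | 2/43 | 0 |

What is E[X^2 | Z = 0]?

496/13

P(Z = 0) = 13/43.
Σ X^2·P over the event = 1·(4/43) + 16·(4/43) + 64·(2/43) + 100·(3/43) = 496/43.
E[X^2 | Z = 0] = (496/43) / (13/43) = 496/13.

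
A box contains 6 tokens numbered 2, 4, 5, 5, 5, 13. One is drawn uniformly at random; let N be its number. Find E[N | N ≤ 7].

P(N ≤ 7) = 5/6.
Σ over the event: 2·1/6 + 4·1/6 + 5·1/2 = 7/2.
E[N | N ≤ 7] = (7/2) / (5/6) = 21/5.

21/5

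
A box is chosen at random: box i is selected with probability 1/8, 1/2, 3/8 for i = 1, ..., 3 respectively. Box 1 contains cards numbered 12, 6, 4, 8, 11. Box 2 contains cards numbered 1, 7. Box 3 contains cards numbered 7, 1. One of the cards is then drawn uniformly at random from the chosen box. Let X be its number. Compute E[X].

181/40

E[X | box 1] = (12+6+4+8+11)/5 = 41/5.
E[X | box 2] = (1+7)/2 = 4.
E[X | box 3] = (7+1)/2 = 4.
E[X] = (1/8)·(41/5) + (1/2)·(4) + (3/8)·(4) = 181/40.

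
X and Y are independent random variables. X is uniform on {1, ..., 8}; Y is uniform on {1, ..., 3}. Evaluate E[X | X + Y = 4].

P(X + Y = 4) = 1/8.
Summing X·P(x,y) over outcomes with X + Y = 4 gives 1/4.
E[X | X + Y = 4] = (1/4) / (1/8) = 2.

2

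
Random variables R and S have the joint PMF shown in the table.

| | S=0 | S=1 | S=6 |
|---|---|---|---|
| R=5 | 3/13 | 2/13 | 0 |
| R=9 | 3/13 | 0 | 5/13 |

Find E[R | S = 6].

P(S = 6) = 5/13.
Σ R·P over the event = 9·(5/13) = 45/13.
E[R | S = 6] = (45/13) / (5/13) = 9.

9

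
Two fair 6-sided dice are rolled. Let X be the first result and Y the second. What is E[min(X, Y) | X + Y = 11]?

5

P(X + Y = 11) = 1/18.
Summing min(X,Y)·P(x,y) over outcomes with X + Y = 11 gives 5/18.
E[min(X, Y) | X + Y = 11] = (5/18) / (1/18) = 5.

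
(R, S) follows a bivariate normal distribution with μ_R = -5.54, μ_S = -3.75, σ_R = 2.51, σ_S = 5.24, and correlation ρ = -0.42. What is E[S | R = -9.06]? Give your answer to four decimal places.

-0.6636

E[S | R=x] = μ_S + ρ(σ_S/σ_R)(x − μ_R) for jointly normal variables.
E[S | R=-9.06] = -3.75 + (-0.42)·(5.24/2.51)·(-9.06 − (-5.54)) = -3.75 + (-0.87681)·(-3.52) = -0.6636.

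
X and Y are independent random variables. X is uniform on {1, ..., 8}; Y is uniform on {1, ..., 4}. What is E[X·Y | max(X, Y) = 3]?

P(max(X, Y) = 3) = 5/32.
Summing XY·P(x,y) over outcomes with max(X, Y) = 3 gives 27/32.
E[X·Y | max(X, Y) = 3] = (27/32) / (5/32) = 27/5.

27/5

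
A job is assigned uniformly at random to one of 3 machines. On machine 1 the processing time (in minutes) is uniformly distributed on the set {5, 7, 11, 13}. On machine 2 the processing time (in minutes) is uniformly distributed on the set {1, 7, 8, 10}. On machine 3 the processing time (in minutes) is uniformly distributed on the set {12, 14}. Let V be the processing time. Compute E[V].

19/2

E[V | machine 1] = (5+7+11+13)/4 = 9.
E[V | machine 2] = (1+7+8+10)/4 = 13/2.
E[V | machine 3] = (12+14)/2 = 13.
E[V] = (1/3)·(9) + (1/3)·(13/2) + (1/3)·(13) = 19/2.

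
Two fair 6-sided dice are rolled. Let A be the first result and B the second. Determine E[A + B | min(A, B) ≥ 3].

P(min(A, B) ≥ 3) = 4/9.
Summing (A+B)·P(x,y) over outcomes with min(A, B) ≥ 3 gives 4.
E[A + B | min(A, B) ≥ 3] = (4) / (4/9) = 9.

9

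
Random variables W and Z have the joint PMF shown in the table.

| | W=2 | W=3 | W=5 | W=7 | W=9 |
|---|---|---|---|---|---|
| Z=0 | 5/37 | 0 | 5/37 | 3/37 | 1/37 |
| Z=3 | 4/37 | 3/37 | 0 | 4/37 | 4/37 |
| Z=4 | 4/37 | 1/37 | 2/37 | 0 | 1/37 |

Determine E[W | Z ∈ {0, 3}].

146/29

P(Z ∈ {0, 3}) = 29/37.
Summing W·P(W=x,Z=y) over the conditioning event gives 146/37.
E[W | Z ∈ {0, 3}] = (146/37) / (29/37) = 146/29.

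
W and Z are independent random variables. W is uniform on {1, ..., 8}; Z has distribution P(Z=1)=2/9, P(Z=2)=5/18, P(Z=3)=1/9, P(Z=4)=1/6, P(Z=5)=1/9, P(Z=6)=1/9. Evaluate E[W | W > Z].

P(W > Z) = 5/8.
Summing W·P(x,y) over outcomes with W > Z gives 515/144.
E[W | W > Z] = (515/144) / (5/8) = 103/18.

103/18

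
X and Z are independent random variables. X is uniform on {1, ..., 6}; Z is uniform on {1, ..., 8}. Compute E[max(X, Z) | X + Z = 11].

Outcomes with X + Z = 11: (3,8), (4,7), (5,6), (6,5), each with probability 1/48.
E[max(X, Z) | X + Z = 11] = (8 + 7 + 6 + 6) / 4 = 27/4.

27/4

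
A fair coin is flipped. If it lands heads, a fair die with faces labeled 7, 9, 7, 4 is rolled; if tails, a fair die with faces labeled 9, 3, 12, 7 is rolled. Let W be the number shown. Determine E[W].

29/4

E[W | heads] = (7+9+7+4)/4 = 27/4.
E[W | tails] = (9+3+12+7)/4 = 31/4.
E[W] = (1/2)·(27/4) + (1/2)·(31/4) = 29/4.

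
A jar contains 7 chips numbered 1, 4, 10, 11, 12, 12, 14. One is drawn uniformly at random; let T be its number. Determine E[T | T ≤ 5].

5/2

P(T ≤ 5) = 2/7.
Σ over the event: 1·1/7 + 4·1/7 = 5/7.
E[T | T ≤ 5] = (5/7) / (2/7) = 5/2.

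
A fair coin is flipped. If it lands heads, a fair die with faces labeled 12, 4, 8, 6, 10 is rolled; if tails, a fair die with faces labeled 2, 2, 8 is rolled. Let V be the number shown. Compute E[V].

6

E[V | heads] = (12+4+8+6+10)/5 = 8.
E[V | tails] = (2+2+8)/3 = 4.
E[V] = (1/2)·(8) + (1/2)·(4) = 6.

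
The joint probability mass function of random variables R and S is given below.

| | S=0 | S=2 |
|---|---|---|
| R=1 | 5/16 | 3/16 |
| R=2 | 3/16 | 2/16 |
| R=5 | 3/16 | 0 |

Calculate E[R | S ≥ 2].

7/5

P(S ≥ 2) = 5/16.
Σ R·P over the event = 1·(3/16) + 2·(2/16) = 7/16.
E[R | S ≥ 2] = (7/16) / (5/16) = 7/5.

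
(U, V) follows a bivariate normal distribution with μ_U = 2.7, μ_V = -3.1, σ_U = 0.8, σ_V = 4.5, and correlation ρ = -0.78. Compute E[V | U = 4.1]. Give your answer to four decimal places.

E[V | U=x] = μ_V + ρ(σ_V/σ_U)(x − μ_U) for jointly normal variables.
E[V | U=4.1] = -3.1 + (-0.78)·(4.5/0.8)·(4.1 − (2.7)) = -3.1 + (-4.3875)·(1.4) = -9.2425.

-9.2425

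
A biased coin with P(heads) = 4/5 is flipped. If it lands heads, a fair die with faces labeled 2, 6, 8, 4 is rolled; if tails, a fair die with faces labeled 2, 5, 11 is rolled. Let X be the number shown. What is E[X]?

26/5

E[X | heads] = (2+6+8+4)/4 = 5.
E[X | tails] = (2+5+11)/3 = 6.
By the law of total expectation,
E[X] = (4/5)·(5) + (1/5)·(6) = 26/5.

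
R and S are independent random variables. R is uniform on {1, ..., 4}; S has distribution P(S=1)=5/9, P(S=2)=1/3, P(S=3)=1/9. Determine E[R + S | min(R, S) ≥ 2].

21/4

P(min(R, S) ≥ 2) = 1/3.
Summing (R+S)·P(x,y) over outcomes with min(R, S) ≥ 2 gives 7/4.
E[R + S | min(R, S) ≥ 2] = (7/4) / (1/3) = 21/4.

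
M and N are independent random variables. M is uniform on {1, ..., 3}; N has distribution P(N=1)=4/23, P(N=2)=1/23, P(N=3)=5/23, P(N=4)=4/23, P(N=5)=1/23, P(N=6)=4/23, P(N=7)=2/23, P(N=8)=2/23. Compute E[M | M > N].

23/9

P(M > N) = 3/23.
Summing M·P(x,y) over outcomes with M > N gives 1/3.
E[M | M > N] = (1/3) / (3/23) = 23/9.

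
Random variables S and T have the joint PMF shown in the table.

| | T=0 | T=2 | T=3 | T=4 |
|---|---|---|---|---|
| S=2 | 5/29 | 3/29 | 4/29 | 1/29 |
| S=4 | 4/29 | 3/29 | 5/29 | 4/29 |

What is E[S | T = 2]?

3

P(T = 2) = 6/29.
Σ S·P over the event = 2·(3/29) + 4·(3/29) = 18/29.
E[S | T = 2] = (18/29) / (6/29) = 3.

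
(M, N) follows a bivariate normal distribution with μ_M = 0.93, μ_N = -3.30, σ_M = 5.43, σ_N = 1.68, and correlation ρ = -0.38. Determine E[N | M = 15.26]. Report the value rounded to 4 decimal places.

-4.9848

The regression of N on M has slope ρ·σ_N/σ_M and passes through (μ_M, μ_N).
E[N | M=15.26] = -3.30 + (-0.38)·(1.68/5.43)·(15.26 − (0.93)) = -3.30 + (-0.11757)·(14.33) = -4.9848.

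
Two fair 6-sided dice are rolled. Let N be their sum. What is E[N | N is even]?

7

P(N is even) = 1/2.
Σ over the event: 2·1/36 + 4·1/12 + 6·5/36 + 8·5/36 + 10·1/12 + 12·1/36 = 7/2.
E[N | N is even] = (7/2) / (1/2) = 7.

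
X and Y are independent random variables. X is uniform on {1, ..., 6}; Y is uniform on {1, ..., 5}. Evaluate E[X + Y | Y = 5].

Outcomes with Y = 5: (1,5), (2,5), (3,5), (4,5), (5,5), (6,5), each with probability 1/30.
E[X + Y | Y = 5] = (6 + 7 + 8 + 9 + 10 + 11) / 6 = 17/2.

17/2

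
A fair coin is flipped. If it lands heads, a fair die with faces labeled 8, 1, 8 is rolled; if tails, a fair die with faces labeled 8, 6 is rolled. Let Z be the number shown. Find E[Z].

E[Z | heads] = (8+1+8)/3 = 17/3.
E[Z | tails] = (8+6)/2 = 7.
By the law of total expectation,
E[Z] = (1/2)·(17/3) + (1/2)·(7) = 19/3.

19/3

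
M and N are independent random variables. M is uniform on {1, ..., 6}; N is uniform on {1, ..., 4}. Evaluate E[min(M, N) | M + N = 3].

Outcomes with M + N = 3: (1,2), (2,1), each with probability 1/24.
E[min(M, N) | M + N = 3] = (1 + 1) / 2 = 1.

1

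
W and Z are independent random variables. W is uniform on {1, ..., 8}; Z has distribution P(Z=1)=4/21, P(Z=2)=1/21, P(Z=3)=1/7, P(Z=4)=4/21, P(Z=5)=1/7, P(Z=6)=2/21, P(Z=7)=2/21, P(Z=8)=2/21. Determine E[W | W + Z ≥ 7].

P(W + Z ≥ 7) = 31/42.
Summing W·P(x,y) over outcomes with W + Z ≥ 7 gives 653/168.
E[W | W + Z ≥ 7] = (653/168) / (31/42) = 653/124.

653/124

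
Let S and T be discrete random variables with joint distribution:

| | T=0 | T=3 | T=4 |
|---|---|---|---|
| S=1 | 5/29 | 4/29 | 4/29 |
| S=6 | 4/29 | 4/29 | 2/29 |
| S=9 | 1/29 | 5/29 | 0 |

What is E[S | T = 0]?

P(T = 0) = 10/29.
Σ S·P over the event = 1·(5/29) + 6·(4/29) + 9·(1/29) = 38/29.
E[S | T = 0] = (38/29) / (10/29) = 19/5.

19/5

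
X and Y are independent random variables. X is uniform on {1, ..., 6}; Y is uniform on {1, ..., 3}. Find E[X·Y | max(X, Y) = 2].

8/3

Outcomes with max(X, Y) = 2: (1,2), (2,1), (2,2), each with probability 1/18.
E[X·Y | max(X, Y) = 2] = (2 + 2 + 4) / 3 = 8/3.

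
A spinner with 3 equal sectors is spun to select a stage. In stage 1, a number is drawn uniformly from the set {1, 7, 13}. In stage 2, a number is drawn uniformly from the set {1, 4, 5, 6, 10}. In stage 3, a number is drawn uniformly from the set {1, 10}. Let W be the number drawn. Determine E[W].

E[W | stage 1] = (1+7+13)/3 = 7.
E[W | stage 2] = (1+4+5+6+10)/5 = 26/5.
E[W | stage 3] = (1+10)/2 = 11/2.
E[W] = (1/3)·(7) + (1/3)·(26/5) + (1/3)·(11/2) = 59/10.

59/10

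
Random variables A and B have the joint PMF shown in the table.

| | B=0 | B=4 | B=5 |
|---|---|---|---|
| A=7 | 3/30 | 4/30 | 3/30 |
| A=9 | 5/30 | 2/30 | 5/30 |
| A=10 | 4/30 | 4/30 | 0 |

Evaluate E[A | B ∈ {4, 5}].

P(B ∈ {4, 5}) = 3/5.
Summing A·P(A=x,B=y) over the conditioning event gives 76/15.
E[A | B ∈ {4, 5}] = (76/15) / (3/5) = 76/9.

76/9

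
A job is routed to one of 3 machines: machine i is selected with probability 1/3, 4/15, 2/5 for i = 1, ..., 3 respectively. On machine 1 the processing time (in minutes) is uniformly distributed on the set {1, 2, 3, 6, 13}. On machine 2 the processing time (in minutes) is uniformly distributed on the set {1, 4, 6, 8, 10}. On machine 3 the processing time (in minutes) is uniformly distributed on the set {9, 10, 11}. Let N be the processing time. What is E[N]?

E[N | machine 1] = (1+2+3+6+13)/5 = 5.
E[N | machine 2] = (1+4+6+8+10)/5 = 29/5.
E[N | machine 3] = (9+10+11)/3 = 10.
By the law of total expectation,
E[N] = (1/3)·(5) + (4/15)·(29/5) + (2/5)·(10) = 541/75.

541/75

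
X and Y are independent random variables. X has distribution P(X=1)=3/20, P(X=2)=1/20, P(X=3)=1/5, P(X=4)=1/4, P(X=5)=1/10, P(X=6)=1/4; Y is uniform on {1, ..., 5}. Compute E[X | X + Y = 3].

P(X + Y = 3) = 1/25.
Summing X·P(x,y) over outcomes with X + Y = 3 gives 1/20.
E[X | X + Y = 3] = (1/20) / (1/25) = 5/4.

5/4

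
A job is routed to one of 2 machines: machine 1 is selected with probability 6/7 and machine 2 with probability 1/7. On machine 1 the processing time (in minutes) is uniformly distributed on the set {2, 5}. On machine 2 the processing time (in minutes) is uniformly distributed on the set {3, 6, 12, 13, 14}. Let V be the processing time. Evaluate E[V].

E[V | machine 1] = (2+5)/2 = 7/2.
E[V | machine 2] = (3+6+12+13+14)/5 = 48/5.
By the law of total expectation,
E[V] = (6/7)·(7/2) + (1/7)·(48/5) = 153/35.

153/35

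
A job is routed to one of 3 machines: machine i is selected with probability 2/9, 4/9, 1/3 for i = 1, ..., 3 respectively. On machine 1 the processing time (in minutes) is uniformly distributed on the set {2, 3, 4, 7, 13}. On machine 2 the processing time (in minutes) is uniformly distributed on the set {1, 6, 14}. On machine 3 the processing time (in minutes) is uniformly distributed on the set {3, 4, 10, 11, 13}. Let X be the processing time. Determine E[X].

E[X | machine 1] = (2+3+4+7+13)/5 = 29/5.
E[X | machine 2] = (1+6+14)/3 = 7.
E[X | machine 3] = (3+4+10+11+13)/5 = 41/5.
By the law of total expectation,
E[X] = (2/9)·(29/5) + (4/9)·(7) + (1/3)·(41/5) = 107/15.

107/15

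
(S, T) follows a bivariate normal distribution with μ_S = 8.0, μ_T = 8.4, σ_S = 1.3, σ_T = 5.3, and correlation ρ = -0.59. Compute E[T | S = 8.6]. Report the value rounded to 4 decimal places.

6.9568

The regression of T on S has slope ρ·σ_T/σ_S and passes through (μ_S, μ_T).
E[T | S=8.6] = 8.4 + (-0.59)·(5.3/1.3)·(8.6 − (8.0)) = 8.4 + (-2.4054)·(0.6) = 6.9568.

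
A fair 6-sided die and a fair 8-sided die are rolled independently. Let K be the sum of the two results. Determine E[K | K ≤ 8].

P(K ≤ 8) = 9/16.
Σ over the event: 2·1/48 + 3·1/24 + 4·1/16 + 5·1/12 + 6·5/48 + 7·1/8 + 8·1/8 = 10/3.
E[K | K ≤ 8] = (10/3) / (9/16) = 160/27.

160/27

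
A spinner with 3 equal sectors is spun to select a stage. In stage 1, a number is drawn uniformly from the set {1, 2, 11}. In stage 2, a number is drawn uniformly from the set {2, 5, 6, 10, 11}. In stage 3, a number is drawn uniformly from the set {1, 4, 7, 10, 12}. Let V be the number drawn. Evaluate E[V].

274/45

E[V | stage 1] = (1+2+11)/3 = 14/3.
E[V | stage 2] = (2+5+6+10+11)/5 = 34/5.
E[V | stage 3] = (1+4+7+10+12)/5 = 34/5.
By the law of total expectation,
E[V] = (1/3)·(14/3) + (1/3)·(34/5) + (1/3)·(34/5) = 274/45.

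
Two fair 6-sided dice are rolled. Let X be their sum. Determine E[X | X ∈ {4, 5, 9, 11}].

P(X ∈ {4, 5, 9, 11}) = 13/36.
Σ over the event: 4·1/12 + 5·1/9 + 9·1/9 + 11·1/18 = 5/2.
E[X | X ∈ {4, 5, 9, 11}] = (5/2) / (13/36) = 90/13.

90/13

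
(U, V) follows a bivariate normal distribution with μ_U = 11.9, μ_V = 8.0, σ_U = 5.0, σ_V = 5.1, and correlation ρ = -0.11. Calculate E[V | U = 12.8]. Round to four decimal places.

7.8990

E[V | U=x] = μ_V + ρ(σ_V/σ_U)(x − μ_U) for jointly normal variables.
E[V | U=12.8] = 8.0 + (-0.11)·(5.1/5.0)·(12.8 − (11.9)) = 8.0 + (-0.1122)·(0.9) = 7.8990.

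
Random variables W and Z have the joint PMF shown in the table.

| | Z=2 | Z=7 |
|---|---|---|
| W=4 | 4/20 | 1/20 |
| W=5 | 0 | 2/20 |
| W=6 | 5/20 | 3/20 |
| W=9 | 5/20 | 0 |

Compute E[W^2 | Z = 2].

P(Z = 2) = 7/10.
Summing W^2·P(W=x,Z=y) over the conditioning event gives 649/20.
E[W^2 | Z = 2] = (649/20) / (7/10) = 649/14.

649/14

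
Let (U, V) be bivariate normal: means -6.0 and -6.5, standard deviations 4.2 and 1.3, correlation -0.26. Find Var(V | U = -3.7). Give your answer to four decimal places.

1.5758

Var(V | U=x) = (1 − ρ²)·σ_V².
Var(V | U=-3.7) = (1.3)²·(1 − (-0.26)²) = 1.69·0.9324 = 1.5758.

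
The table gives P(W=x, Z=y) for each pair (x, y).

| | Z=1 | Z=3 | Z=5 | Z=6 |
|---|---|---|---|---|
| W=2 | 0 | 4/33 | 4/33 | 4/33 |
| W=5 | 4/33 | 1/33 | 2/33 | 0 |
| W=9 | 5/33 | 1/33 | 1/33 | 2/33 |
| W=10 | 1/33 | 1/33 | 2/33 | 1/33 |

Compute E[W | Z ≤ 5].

77/13

P(Z ≤ 5) = 26/33.
Summing W·P(W=x,Z=y) over the conditioning event gives 14/3.
E[W | Z ≤ 5] = (14/3) / (26/33) = 77/13.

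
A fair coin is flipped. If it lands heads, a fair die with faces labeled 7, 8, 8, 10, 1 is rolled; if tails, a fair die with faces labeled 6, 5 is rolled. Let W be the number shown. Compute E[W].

123/20

E[W | heads] = (7+8+8+10+1)/5 = 34/5.
E[W | tails] = (6+5)/2 = 11/2.
E[W] = (1/2)·(34/5) + (1/2)·(11/2) = 123/20.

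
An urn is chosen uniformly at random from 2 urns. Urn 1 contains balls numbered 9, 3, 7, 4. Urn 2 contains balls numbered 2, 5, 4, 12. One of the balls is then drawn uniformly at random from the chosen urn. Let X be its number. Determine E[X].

E[X | urn 1] = (9+3+7+4)/4 = 23/4.
E[X | urn 2] = (2+5+4+12)/4 = 23/4.
E[X] = (1/2)·(23/4) + (1/2)·(23/4) = 23/4.

23/4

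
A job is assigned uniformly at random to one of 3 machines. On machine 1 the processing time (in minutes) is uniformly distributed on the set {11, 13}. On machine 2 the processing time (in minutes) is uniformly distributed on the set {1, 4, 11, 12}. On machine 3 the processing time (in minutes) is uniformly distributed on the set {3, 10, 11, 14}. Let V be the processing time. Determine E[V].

19/2

E[V | machine 1] = (11+13)/2 = 12.
E[V | machine 2] = (1+4+11+12)/4 = 7.
E[V | machine 3] = (3+10+11+14)/4 = 19/2.
By the law of total expectation,
E[V] = (1/3)·(12) + (1/3)·(7) + (1/3)·(19/2) = 19/2.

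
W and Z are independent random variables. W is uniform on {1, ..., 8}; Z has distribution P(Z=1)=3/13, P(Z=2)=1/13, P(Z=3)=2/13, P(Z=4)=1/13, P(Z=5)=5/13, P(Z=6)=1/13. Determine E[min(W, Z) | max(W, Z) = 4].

21/10

P(max(W, Z) = 4) = 5/52.
Summing min(W,Z)·P(x,y) over outcomes with max(W, Z) = 4 gives 21/104.
E[min(W, Z) | max(W, Z) = 4] = (21/104) / (5/52) = 21/10.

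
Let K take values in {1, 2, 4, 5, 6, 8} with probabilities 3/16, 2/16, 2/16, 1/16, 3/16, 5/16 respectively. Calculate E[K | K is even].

P(K is even) = 3/4.
Σ over the event: 2·1/8 + 4·1/8 + 6·3/16 + 8·5/16 = 35/8.
E[K | K is even] = (35/8) / (3/4) = 35/6.

35/6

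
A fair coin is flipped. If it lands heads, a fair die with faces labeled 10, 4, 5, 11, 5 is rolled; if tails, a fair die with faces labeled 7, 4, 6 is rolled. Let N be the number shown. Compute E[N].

E[N | heads] = (10+4+5+11+5)/5 = 7.
E[N | tails] = (7+4+6)/3 = 17/3.
By the law of total expectation,
E[N] = (1/2)·(7) + (1/2)·(17/3) = 19/3.

19/3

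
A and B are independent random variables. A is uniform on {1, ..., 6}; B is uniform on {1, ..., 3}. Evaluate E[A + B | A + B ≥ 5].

79/12

P(A + B ≥ 5) = 2/3.
Summing (A+B)·P(x,y) over outcomes with A + B ≥ 5 gives 79/18.
E[A + B | A + B ≥ 5] = (79/18) / (2/3) = 79/12.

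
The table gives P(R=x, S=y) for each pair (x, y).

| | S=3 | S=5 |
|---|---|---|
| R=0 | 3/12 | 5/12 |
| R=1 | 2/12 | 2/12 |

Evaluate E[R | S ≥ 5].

2/7

P(S ≥ 5) = 7/12.
Σ R·P over the event = 0·(5/12) + 1·(2/12) = 1/6.
E[R | S ≥ 5] = (1/6) / (7/12) = 2/7.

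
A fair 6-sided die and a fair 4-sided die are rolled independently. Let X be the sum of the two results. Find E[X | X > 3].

136/21

P(X > 3) = 7/8.
Σ over the event: 4·1/8 + 5·1/6 + 6·1/6 + 7·1/6 + 8·1/8 + 9·1/12 + 10·1/24 = 17/3.
E[X | X > 3] = (17/3) / (7/8) = 136/21.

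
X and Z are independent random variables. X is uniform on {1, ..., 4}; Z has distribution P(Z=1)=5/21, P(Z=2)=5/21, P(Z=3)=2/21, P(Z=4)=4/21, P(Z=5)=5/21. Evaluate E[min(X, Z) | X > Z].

41/27

P(X > Z) = 9/28.
Summing min(X,Z)·P(x,y) over outcomes with X > Z gives 41/84.
E[min(X, Z) | X > Z] = (41/84) / (9/28) = 41/27.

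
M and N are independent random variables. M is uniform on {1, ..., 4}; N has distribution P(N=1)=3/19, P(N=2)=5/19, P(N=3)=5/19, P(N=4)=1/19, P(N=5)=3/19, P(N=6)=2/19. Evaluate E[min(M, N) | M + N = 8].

P(M + N = 8) = 3/38.
Summing min(M,N)·P(x,y) over outcomes with M + N = 8 gives 17/76.
E[min(M, N) | M + N = 8] = (17/76) / (3/38) = 17/6.

17/6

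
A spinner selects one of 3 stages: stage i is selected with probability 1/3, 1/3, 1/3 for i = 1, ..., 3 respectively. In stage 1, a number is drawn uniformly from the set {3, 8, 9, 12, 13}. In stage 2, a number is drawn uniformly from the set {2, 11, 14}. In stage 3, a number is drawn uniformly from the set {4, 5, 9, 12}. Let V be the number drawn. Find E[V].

E[V | stage 1] = (3+8+9+12+13)/5 = 9.
E[V | stage 2] = (2+11+14)/3 = 9.
E[V | stage 3] = (4+5+9+12)/4 = 15/2.
E[V] = (1/3)·(9) + (1/3)·(9) + (1/3)·(15/2) = 17/2.

17/2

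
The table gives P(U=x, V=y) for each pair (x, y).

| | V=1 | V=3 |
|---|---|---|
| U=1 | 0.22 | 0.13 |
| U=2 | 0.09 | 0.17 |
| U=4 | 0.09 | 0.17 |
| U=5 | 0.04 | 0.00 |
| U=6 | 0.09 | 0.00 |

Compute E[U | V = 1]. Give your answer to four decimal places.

2.8302

P(V = 1) = 0.53.
Summing U·P(U=x,V=y) over the conditioning event gives 1.50.
E[U | V = 1] = (1.50) / (0.53) = 2.8302.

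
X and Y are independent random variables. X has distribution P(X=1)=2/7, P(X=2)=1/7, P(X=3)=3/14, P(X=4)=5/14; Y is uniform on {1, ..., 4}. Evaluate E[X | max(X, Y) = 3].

7/3

P(max(X, Y) = 3) = 15/56.
Summing X·P(x,y) over outcomes with max(X, Y) = 3 gives 5/8.
E[X | max(X, Y) = 3] = (5/8) / (15/56) = 7/3.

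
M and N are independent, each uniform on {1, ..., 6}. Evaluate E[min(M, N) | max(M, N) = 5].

25/9

Outcomes with max(M, N) = 5: (1,5), (2,5), (3,5), (4,5), (5,1), (5,2), (5,3), (5,4), (5,5), each with probability 1/36.
E[min(M, N) | max(M, N) = 5] = (1 + 2 + 3 + 4 + 1 + 2 + 3 + 4 + 5) / 9 = 25/9.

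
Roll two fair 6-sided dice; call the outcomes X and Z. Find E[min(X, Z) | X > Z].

P(X > Z) = 5/12.
Summing min(X,Z)·P(x,y) over outcomes with X > Z gives 35/36.
E[min(X, Z) | X > Z] = (35/36) / (5/12) = 7/3.

7/3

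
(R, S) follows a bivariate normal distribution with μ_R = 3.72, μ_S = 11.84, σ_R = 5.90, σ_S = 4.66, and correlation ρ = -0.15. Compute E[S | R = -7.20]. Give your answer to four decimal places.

For a bivariate normal, E[S | R=x] = μ_S + ρ·(σ_S/σ_R)·(x − μ_R).
E[S | R=-7.20] = 11.84 + (-0.15)·(4.66/5.90)·(-7.20 − (3.72)) = 11.84 + (-0.11847)·(-10.92) = 13.1337.

13.1337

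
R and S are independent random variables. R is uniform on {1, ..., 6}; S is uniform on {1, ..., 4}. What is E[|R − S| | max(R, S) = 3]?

6/5

Outcomes with max(R, S) = 3: (1,3), (2,3), (3,1), (3,2), (3,3), each with probability 1/24.
E[|R − S| | max(R, S) = 3] = (2 + 1 + 2 + 1 + 0) / 5 = 6/5.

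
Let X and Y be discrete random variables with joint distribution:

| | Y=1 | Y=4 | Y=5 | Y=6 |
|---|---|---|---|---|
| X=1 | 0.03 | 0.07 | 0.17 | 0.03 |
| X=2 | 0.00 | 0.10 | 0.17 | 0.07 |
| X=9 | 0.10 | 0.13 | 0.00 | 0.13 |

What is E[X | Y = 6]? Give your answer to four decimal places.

P(Y = 6) = 0.23.
Σ X·P over the event = 1·(0.03) + 2·(0.07) + 9·(0.13) = 1.34.
E[X | Y = 6] = (1.34) / (0.23) = 5.8261.

5.8261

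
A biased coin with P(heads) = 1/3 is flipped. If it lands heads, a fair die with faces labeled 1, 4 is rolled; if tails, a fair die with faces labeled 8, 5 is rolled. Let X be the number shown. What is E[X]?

E[X | heads] = (1+4)/2 = 5/2.
E[X | tails] = (8+5)/2 = 13/2.
E[X] = (1/3)·(5/2) + (2/3)·(13/2) = 31/6.

31/6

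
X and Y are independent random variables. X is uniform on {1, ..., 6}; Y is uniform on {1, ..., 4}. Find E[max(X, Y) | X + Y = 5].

Outcomes with X + Y = 5: (1,4), (2,3), (3,2), (4,1), each with probability 1/24.
E[max(X, Y) | X + Y = 5] = (4 + 3 + 3 + 4) / 4 = 7/2.

7/2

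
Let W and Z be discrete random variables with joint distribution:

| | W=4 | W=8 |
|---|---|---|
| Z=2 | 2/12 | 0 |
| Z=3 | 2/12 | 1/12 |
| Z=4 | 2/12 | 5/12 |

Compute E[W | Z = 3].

16/3

P(Z = 3) = 1/4.
Σ W·P over the event = 4·(2/12) + 8·(1/12) = 4/3.
E[W | Z = 3] = (4/3) / (1/4) = 16/3.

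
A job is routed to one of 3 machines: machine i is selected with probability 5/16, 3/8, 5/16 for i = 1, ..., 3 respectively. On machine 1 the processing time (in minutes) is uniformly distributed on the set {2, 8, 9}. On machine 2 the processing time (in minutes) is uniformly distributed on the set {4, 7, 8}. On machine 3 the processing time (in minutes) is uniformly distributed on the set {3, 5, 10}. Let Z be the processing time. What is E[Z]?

E[Z | machine 1] = (2+8+9)/3 = 19/3.
E[Z | machine 2] = (4+7+8)/3 = 19/3.
E[Z | machine 3] = (3+5+10)/3 = 6.
By the law of total expectation,
E[Z] = (5/16)·(19/3) + (3/8)·(19/3) + (5/16)·(6) = 299/48.

299/48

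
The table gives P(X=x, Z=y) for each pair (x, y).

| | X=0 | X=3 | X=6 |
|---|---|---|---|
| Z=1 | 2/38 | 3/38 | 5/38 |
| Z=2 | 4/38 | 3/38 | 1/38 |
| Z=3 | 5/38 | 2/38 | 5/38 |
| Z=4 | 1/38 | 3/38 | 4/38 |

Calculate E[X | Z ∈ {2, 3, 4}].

3

P(Z ∈ {2, 3, 4}) = 14/19.
Summing X·P(X=x,Z=y) over the conditioning event gives 42/19.
E[X | Z ∈ {2, 3, 4}] = (42/19) / (14/19) = 3.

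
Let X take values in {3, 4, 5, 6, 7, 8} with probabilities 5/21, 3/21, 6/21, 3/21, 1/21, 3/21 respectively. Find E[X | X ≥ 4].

91/16

P(X ≥ 4) = 16/21.
Σ over the event: 4·1/7 + 5·2/7 + 6·1/7 + 7·1/21 + 8·1/7 = 13/3.
E[X | X ≥ 4] = (13/3) / (16/21) = 91/16.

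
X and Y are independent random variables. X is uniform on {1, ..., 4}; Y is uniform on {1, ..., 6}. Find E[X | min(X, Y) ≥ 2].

3

P(min(X, Y) ≥ 2) = 5/8.
Summing X·P(x,y) over outcomes with min(X, Y) ≥ 2 gives 15/8.
E[X | min(X, Y) ≥ 2] = (15/8) / (5/8) = 3.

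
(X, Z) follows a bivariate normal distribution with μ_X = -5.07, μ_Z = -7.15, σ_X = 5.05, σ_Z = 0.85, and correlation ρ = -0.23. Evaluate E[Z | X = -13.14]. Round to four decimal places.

The regression of Z on X has slope ρ·σ_Z/σ_X and passes through (μ_X, μ_Z).
E[Z | X=-13.14] = -7.15 + (-0.23)·(0.85/5.05)·(-13.14 − (-5.07)) = -7.15 + (-0.038713)·(-8.07) = -6.8376.

-6.8376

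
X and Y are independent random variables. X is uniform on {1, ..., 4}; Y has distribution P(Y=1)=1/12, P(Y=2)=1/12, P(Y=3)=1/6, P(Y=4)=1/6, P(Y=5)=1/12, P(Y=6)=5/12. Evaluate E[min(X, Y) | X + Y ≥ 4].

P(X + Y ≥ 4) = 15/16.
Summing min(X,Y)·P(x,y) over outcomes with X + Y ≥ 4 gives 53/24.
E[min(X, Y) | X + Y ≥ 4] = (53/24) / (15/16) = 106/45.

106/45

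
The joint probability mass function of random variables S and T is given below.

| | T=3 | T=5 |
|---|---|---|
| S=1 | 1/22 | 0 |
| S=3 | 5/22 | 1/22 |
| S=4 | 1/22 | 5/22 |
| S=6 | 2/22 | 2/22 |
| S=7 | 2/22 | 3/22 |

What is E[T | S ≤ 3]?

P(S ≤ 3) = 7/22.
Summing T·P(S=x,T=y) over the conditioning event gives 23/22.
E[T | S ≤ 3] = (23/22) / (7/22) = 23/7.

23/7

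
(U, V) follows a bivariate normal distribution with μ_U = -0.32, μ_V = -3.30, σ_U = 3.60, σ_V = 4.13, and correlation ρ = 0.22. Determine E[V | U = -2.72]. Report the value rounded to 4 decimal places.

E[V | U=x] = μ_V + ρ(σ_V/σ_U)(x − μ_U) for jointly normal variables.
E[V | U=-2.72] = -3.30 + (0.22)·(4.13/3.60)·(-2.72 − (-0.32)) = -3.30 + (0.25239)·(-2.4) = -3.9057.

-3.9057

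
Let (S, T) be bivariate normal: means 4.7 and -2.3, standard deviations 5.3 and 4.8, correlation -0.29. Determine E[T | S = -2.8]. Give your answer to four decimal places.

-0.3302

E[T | S=x] = μ_T + ρ(σ_T/σ_S)(x − μ_S) for jointly normal variables.
E[T | S=-2.8] = -2.3 + (-0.29)·(4.8/5.3)·(-2.8 − (4.7)) = -2.3 + (-0.26264)·(-7.5) = -0.3302.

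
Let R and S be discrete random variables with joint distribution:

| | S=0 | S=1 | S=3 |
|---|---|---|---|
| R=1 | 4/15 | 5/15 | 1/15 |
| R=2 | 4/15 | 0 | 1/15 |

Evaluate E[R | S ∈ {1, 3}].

P(S ∈ {1, 3}) = 7/15.
Summing R·P(R=x,S=y) over the conditioning event gives 8/15.
E[R | S ∈ {1, 3}] = (8/15) / (7/15) = 8/7.

8/7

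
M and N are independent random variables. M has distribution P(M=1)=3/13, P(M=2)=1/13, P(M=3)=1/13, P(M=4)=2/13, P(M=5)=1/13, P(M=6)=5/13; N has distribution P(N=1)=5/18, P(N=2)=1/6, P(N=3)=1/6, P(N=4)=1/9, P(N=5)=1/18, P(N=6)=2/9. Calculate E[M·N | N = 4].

P(N = 4) = 1/9.
Summing MN·P(x,y) over outcomes with N = 4 gives 68/39.
E[M·N | N = 4] = (68/39) / (1/9) = 204/13.

204/13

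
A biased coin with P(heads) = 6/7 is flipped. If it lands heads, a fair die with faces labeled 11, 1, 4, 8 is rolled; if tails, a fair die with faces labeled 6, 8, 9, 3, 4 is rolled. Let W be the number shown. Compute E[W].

6

E[W | heads] = (11+1+4+8)/4 = 6.
E[W | tails] = (6+8+9+3+4)/5 = 6.
E[W] = (6/7)·(6) + (1/7)·(6) = 6.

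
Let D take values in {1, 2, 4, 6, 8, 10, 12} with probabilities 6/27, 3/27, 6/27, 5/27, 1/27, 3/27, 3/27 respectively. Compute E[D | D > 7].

P(D > 7) = 7/27.
Σ over the event: 8·1/27 + 10·1/9 + 12·1/9 = 74/27.
E[D | D > 7] = (74/27) / (7/27) = 74/7.

74/7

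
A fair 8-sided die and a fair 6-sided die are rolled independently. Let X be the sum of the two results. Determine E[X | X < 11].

P(X < 11) = 19/24.
E[X | X < 11] = (11/2) / (19/24) = 132/19.

132/19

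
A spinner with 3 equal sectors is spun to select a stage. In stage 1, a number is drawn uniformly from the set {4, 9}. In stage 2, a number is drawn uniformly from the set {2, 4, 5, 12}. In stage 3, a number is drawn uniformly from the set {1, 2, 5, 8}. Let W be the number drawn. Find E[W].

E[W | stage 1] = (4+9)/2 = 13/2.
E[W | stage 2] = (2+4+5+12)/4 = 23/4.
E[W | stage 3] = (1+2+5+8)/4 = 4.
By the law of total expectation,
E[W] = (1/3)·(13/2) + (1/3)·(23/4) + (1/3)·(4) = 65/12.

65/12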